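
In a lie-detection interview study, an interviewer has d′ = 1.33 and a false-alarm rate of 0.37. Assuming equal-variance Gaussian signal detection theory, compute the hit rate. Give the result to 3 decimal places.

z(false-alarm rate) = z(0.37) = -0.3319
z(H) = z(FA) + d' = -0.3319 + 1.33 = 0.9981
hit rate = Φ(0.9981) = 0.8409

hit rate = 0.841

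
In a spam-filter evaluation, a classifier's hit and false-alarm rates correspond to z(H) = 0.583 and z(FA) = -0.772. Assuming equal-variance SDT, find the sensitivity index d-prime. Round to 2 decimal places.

d-prime = 1.36

d' = z(H) − z(FA) = 0.583 − (-0.772) = 1.355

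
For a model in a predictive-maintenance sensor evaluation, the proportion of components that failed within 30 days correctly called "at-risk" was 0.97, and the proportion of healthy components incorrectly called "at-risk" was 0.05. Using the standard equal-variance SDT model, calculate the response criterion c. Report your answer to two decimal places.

c = -0.12

z(0.97) = 1.8808, z(0.05) = -1.6449
c = −½·[z(H) + z(FA)] = −0.5 × (1.8808 + (-1.6449)) = -0.11795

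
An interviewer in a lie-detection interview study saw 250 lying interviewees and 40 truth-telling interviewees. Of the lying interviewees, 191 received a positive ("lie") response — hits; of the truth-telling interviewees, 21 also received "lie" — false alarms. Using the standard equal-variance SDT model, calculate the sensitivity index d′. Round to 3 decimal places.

H = 191/250 = 0.7640
FA = 21/40 = 0.5250
z(0.7640) = 0.7192, z(0.5250) = 0.0627
d' = z(H) − z(FA) = 0.7192 − 0.0627 = 0.6565

d′ = 0.657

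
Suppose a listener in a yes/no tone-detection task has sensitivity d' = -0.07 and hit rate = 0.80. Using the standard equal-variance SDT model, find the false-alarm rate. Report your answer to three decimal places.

z(hit rate) = z(0.80) = 0.8416
z(FA) = z(H) − d' = 0.8416 − (-0.07) = 0.9116
false-alarm rate = Φ(0.9116) = 0.8190

false-alarm rate = 0.819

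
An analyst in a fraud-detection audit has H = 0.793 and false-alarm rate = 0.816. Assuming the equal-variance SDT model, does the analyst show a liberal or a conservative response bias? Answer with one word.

z(H) = 0.817, z(FA) = 0.900
c = −½·(z(H) + z(FA)) = -0.8585
c < 0 → liberal criterion (biased toward responding “yes”).

liberal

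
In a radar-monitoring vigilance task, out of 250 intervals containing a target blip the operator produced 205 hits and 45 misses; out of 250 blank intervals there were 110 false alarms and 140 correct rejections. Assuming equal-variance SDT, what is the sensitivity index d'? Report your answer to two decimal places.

d' = 1.07

H = 205/250 = 0.8200
FA = 110/250 = 0.4400
Φ⁻¹(H) = Φ⁻¹(0.8200) = 0.915
Φ⁻¹(FA) = Φ⁻¹(0.4400) = -0.151
d' = z(H) − z(FA) = 0.915 − (-0.151) = 1.066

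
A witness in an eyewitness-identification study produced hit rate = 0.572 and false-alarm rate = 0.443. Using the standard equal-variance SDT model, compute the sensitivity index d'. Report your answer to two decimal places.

d' = 0.32

z(H) = z(0.572) = 0.181
z(FA) = z(0.443) = -0.143
d' = z(H) − z(FA) = 0.181 − (-0.143) = 0.324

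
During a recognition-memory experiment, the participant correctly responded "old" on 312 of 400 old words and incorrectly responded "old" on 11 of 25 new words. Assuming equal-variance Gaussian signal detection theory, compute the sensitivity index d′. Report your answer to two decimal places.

H = 312/400 = 0.7800
FA = 11/25 = 0.4400
z(H) = z(0.7800) = 0.7722
z(FA) = z(0.4400) = -0.1510
d' = z(H) − z(FA) = 0.7722 − (-0.1510) = 0.9232

d′ = 0.92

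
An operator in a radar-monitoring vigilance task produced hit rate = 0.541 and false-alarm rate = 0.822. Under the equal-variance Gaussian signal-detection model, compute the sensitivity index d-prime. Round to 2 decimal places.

d-prime = -0.82

Φ⁻¹(H) = Φ⁻¹(0.541) = 0.1030
Φ⁻¹(FA) = Φ⁻¹(0.822) = 0.9230
d' = z(H) − z(FA) = 0.1030 − 0.9230 = -0.8200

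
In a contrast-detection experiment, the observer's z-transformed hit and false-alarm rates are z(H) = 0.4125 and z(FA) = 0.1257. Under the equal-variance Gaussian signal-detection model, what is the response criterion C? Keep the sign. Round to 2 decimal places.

c = −½·[z(H) + z(FA)] = −½·(0.4125 + 0.1257) = -0.2691
c < 0: the observer has a liberal response bias.

C = -0.27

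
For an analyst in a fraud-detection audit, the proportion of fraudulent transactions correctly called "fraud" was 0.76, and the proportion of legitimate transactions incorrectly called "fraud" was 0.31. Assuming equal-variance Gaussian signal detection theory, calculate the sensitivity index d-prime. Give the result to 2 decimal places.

d-prime = 1.20

Φ⁻¹(H) = 0.7063
Φ⁻¹(FA) = -0.4959
d' = z(H) − z(FA) = 0.7063 − (-0.4959) = 1.2022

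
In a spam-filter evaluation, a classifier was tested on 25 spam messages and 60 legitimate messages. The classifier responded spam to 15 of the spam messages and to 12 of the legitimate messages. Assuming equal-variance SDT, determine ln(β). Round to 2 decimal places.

H = 15/25 = 0.6000
FA = 12/60 = 0.2000
Φ⁻¹(H) = Φ⁻¹(0.6000) = 0.253
Φ⁻¹(FA) = Φ⁻¹(0.2000) = -0.842
ln β = −½·[z(H)² − z(FA)²] = −0.5 × (0.064 − 0.709) = 0.3225

ln β = 0.32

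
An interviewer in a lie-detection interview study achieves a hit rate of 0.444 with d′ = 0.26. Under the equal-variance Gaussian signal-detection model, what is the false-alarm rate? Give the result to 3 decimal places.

false-alarm rate = 0.344

z(hit rate) = z(0.444) = -0.1408
z(FA) = z(H) − d' = -0.1408 − 0.26 = -0.4008
false-alarm rate = Φ(-0.4008) = 0.3443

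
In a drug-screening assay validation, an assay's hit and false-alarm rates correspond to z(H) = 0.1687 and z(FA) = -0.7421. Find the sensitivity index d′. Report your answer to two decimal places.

d' = z(H) − z(FA) = 0.1687 − (-0.7421) = 0.9108

d′ = 0.91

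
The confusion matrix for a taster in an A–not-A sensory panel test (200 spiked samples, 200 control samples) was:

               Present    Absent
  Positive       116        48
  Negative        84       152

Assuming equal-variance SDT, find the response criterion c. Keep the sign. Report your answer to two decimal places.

c = 0.25

H = 116/200 = 0.5800
FA = 48/200 = 0.2400
z(H) = 0.202
z(FA) = -0.706
c = −½·[z(H) + z(FA)] = −0.5 × (0.202 + (-0.706)) = 0.252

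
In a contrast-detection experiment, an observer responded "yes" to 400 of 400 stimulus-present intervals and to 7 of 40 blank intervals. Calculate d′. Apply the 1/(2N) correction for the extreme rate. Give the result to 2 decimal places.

d′ = 3.96

The hit rate is 400/400 = 1, so apply the 1/(2N) correction: H → 1 − 1/(2·400) = 0.99875.
z(H) = z(0.99875) = 3.023
z(FA) = z(0.17500) = -0.935
d' = 3.023 − (-0.935) = 3.958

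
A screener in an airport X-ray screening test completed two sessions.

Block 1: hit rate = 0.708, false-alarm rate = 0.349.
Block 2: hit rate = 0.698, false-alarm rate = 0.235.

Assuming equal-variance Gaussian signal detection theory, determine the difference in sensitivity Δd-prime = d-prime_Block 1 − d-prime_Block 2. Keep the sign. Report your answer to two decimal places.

Δd-prime = -0.31

Block 1: z(0.708) = 0.548, z(0.349) = -0.388, d' = 0.936
Block 2: z(0.698) = 0.519, z(0.235) = -0.722, d' = 1.241
Δd' = d'_Block 1 − d'_Block 2 = 0.936 − 1.241 = -0.305
Block 2 has the higher sensitivity.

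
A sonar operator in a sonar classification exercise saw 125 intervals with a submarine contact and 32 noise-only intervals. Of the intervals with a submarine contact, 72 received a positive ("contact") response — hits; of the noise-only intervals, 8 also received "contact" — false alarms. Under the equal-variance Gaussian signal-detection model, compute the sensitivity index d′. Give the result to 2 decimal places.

d′ = 0.87

H = 72/125 = 0.5760
FA = 8/32 = 0.2500
z(H) = 0.192
z(FA) = -0.674
d' = z(H) − z(FA) = 0.192 − (-0.674) = 0.866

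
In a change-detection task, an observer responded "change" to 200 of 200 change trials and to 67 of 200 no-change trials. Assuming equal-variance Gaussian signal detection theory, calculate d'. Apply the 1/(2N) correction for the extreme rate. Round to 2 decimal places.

d' = 3.23

The hit rate is 200/200 = 1, so apply the 1/(2N) correction: H → 1 − 1/(2·200) = 0.99750.
z(H) = z(0.99750) = 2.807
z(FA) = z(0.33500) = -0.426
d' = 2.807 − (-0.426) = 3.233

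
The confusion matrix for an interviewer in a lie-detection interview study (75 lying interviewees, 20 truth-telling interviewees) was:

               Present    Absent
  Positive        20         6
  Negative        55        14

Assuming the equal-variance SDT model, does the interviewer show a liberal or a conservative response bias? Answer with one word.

conservative

z(H) = -0.623, z(FA) = -0.524
c = −½·(z(H) + z(FA)) = 0.5735
c > 0 → conservative criterion (biased toward responding “no”).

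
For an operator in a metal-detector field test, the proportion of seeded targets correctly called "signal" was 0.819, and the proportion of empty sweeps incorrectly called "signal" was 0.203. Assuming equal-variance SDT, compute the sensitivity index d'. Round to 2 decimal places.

d' = 1.74

z(H) = z(0.819) = 0.912
z(FA) = z(0.203) = -0.831
d' = z(H) − z(FA) = 0.912 − (-0.831) = 1.743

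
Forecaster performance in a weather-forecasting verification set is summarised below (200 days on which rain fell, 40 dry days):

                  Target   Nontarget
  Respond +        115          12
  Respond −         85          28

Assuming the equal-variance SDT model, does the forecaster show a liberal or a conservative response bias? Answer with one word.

z(H) = 0.189, z(FA) = -0.524
c = −½·(z(H) + z(FA)) = 0.1675
c > 0 → conservative criterion (biased toward responding “no”).

conservative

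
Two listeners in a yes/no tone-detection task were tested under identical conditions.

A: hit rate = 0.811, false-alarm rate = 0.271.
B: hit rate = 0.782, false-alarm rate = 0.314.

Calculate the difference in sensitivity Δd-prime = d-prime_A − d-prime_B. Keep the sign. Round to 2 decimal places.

Δd-prime = 0.23

A: z(0.811) = 0.882, z(0.271) = -0.610, d' = 1.492
B: z(0.782) = 0.779, z(0.314) = -0.485, d' = 1.264
Δd' = d'_A − d'_B = 1.492 − 1.264 = 0.228
A has the higher sensitivity.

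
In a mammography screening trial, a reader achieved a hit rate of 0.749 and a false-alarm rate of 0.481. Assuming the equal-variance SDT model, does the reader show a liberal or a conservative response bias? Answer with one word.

z(H) = 0.671, z(FA) = -0.048
c = −½·(z(H) + z(FA)) = -0.3115
c < 0 → liberal criterion (biased toward responding “yes”).

liberal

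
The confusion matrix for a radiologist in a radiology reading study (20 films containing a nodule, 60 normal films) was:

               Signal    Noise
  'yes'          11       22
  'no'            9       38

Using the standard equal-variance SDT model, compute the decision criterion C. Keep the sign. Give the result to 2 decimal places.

C = 0.11

H = 11/20 = 0.5500
FA = 22/60 = 0.3667
z(H) = z(0.5500) = 0.1257
z(FA) = z(0.3667) = -0.3406
c = −½·[z(H) + z(FA)] = −0.5 × (0.1257 + (-0.3406)) = 0.10745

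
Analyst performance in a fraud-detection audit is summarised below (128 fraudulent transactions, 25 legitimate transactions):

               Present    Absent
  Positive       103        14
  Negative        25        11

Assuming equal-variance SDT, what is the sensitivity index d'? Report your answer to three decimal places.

d' = 0.708

H = 103/128 = 0.8047
FA = 14/25 = 0.5600
z(H) = z(0.8047) = 0.8585
z(FA) = z(0.5600) = 0.1510
d' = z(H) − z(FA) = 0.8585 − 0.1510 = 0.7075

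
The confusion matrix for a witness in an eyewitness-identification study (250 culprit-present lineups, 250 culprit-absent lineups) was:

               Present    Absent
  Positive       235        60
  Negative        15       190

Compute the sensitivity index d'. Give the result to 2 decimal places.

d' = 2.26

H = 235/250 = 0.9400
FA = 60/250 = 0.2400
z(0.9400) = 1.5548, z(0.2400) = -0.7063
d' = z(H) − z(FA) = 1.5548 − (-0.7063) = 2.2611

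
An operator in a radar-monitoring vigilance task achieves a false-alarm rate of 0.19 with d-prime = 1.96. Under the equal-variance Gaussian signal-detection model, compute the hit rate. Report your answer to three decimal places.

hit rate = 0.860

z(false-alarm rate) = z(0.19) = -0.8779
z(H) = z(FA) + d' = -0.8779 + 1.96 = 1.0821
hit rate = Φ(1.0821) = 0.8604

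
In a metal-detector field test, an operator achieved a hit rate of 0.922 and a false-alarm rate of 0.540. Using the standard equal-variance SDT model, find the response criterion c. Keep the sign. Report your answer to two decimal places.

Φ⁻¹(0.922) = 1.4187, Φ⁻¹(0.540) = 0.1004
c = −½·[z(H) + z(FA)] = −0.5 × (1.4187 + 0.1004) = -0.75955

c = -0.76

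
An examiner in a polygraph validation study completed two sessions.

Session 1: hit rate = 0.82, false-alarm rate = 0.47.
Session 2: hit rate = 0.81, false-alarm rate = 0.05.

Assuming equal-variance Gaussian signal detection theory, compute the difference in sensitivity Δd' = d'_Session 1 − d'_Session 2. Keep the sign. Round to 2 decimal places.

Session 1: z(0.82) = 0.915, z(0.47) = -0.075, d' = 0.990
Session 2: z(0.81) = 0.878, z(0.05) = -1.645, d' = 2.523
Δd' = d'_Session 1 − d'_Session 2 = 0.990 − 2.523 = -1.533
Session 2 has the higher sensitivity.

Δd' = -1.53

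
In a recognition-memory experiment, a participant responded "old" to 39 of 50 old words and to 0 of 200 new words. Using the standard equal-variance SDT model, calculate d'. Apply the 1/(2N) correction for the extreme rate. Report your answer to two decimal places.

The false-alarm rate is 0/200 = 0, so apply the 1/(2N) correction: FA → 1/(2·200) = 0.00250.
z(H) = z(0.78000) = 0.772
z(FA) = z(0.00250) = -2.807
d' = 0.772 − (-2.807) = 3.579

d' = 3.58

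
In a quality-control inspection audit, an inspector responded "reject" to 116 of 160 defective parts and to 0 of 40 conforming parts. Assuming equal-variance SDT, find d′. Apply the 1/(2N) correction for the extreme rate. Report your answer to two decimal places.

d′ = 2.84

The false-alarm rate is 0/40 = 0, so apply the 1/(2N) correction: FA → 1/(2·40) = 0.01250.
z(H) = z(0.72500) = 0.598
z(FA) = z(0.01250) = -2.241
d' = 0.598 − (-2.241) = 2.839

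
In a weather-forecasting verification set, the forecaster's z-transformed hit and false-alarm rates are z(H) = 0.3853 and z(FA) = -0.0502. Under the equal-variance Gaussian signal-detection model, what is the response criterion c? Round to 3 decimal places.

c = -0.168

c = −½·[z(H) + z(FA)] = −½·(0.3853 + (-0.0502)) = -0.16755
c < 0: the forecaster has a liberal response bias.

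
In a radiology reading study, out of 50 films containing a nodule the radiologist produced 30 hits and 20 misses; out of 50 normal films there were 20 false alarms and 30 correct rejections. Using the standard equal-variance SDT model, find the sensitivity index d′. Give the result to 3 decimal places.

H = 30/50 = 0.6000
FA = 20/50 = 0.4000
Φ⁻¹(H) = 0.2533
Φ⁻¹(FA) = -0.2533
d' = z(H) − z(FA) = 0.2533 − (-0.2533) = 0.5066

d′ = 0.507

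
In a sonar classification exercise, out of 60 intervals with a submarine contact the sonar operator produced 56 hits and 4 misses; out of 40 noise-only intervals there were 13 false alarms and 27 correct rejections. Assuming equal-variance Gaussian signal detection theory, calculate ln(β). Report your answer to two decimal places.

H = 56/60 = 0.9333
FA = 13/40 = 0.3250
Φ⁻¹(H) = Φ⁻¹(0.9333) = 1.501
Φ⁻¹(FA) = Φ⁻¹(0.3250) = -0.454
ln β = −½·[z(H)² − z(FA)²] = −0.5 × (2.253 − 0.206) = -1.0235

ln β = -1.02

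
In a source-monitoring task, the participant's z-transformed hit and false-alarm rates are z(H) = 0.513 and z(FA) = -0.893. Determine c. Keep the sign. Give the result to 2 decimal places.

c = 0.19

c = −½·[z(H) + z(FA)] = −½·(0.513 + (-0.893)) = 0.190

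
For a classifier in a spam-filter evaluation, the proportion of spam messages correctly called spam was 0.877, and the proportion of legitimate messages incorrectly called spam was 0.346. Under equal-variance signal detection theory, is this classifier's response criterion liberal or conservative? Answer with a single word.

liberal

z(H) = 1.160, z(FA) = -0.396
c = −½·(z(H) + z(FA)) = -0.382
c < 0 → liberal criterion (biased toward responding “yes”).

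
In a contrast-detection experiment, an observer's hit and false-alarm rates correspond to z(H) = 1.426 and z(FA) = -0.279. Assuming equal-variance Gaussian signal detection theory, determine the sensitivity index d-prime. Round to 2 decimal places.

d' = z(H) − z(FA) = 1.426 − (-0.279) = 1.705

d-prime = 1.71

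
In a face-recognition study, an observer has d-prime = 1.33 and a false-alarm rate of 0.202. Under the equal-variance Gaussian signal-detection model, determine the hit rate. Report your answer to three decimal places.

hit rate = 0.690

z(false-alarm rate) = z(0.202) = -0.8345
z(H) = z(FA) + d' = -0.8345 + 1.33 = 0.4955
hit rate = Φ(0.4955) = 0.6899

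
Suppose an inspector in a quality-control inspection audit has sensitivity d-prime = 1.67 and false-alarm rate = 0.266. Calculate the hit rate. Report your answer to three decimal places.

z(false-alarm rate) = z(0.266) = -0.6250
z(H) = z(FA) + d' = -0.6250 + 1.67 = 1.0450
hit rate = Φ(1.0450) = 0.8520

hit rate = 0.852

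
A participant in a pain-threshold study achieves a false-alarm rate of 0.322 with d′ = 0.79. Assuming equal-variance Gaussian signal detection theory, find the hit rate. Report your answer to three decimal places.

z(false-alarm rate) = z(0.322) = -0.4621
z(H) = z(FA) + d' = -0.4621 + 0.79 = 0.3279
hit rate = Φ(0.3279) = 0.6285

hit rate = 0.629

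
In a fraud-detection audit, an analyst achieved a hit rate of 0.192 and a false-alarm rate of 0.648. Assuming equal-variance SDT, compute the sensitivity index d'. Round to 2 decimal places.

d' = -1.25

Φ⁻¹(H) = Φ⁻¹(0.192) = -0.8705
Φ⁻¹(FA) = Φ⁻¹(0.648) = 0.3799
d' = z(H) − z(FA) = -0.8705 − 0.3799 = -1.2504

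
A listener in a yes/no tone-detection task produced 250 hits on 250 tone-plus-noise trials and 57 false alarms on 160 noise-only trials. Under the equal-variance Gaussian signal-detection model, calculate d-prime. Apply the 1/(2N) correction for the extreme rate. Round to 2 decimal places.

d-prime = 3.25

The hit rate is 250/250 = 1, so apply the 1/(2N) correction: H → 1 − 1/(2·250) = 0.99800.
z(H) = z(0.99800) = 2.878
z(FA) = z(0.35625) = -0.369
d' = 2.878 − (-0.369) = 3.247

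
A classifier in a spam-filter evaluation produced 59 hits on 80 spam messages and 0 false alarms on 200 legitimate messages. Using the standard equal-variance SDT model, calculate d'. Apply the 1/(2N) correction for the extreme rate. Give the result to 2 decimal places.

The false-alarm rate is 0/200 = 0, so apply the 1/(2N) correction: FA → 1/(2·200) = 0.00250.
z(H) = z(0.73750) = 0.636
z(FA) = z(0.00250) = -2.807
d' = 0.636 − (-2.807) = 3.443

d' = 3.44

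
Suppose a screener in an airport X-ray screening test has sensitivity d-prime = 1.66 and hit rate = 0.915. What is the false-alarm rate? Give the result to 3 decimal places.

z(hit rate) = z(0.915) = 1.3722
z(FA) = z(H) − d' = 1.3722 − 1.66 = -0.2878
false-alarm rate = Φ(-0.2878) = 0.3867

false-alarm rate = 0.387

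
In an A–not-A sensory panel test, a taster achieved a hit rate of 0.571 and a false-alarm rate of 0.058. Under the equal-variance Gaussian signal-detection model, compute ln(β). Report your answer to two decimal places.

ln β = 1.22

z(H) = z(0.571) = 0.179
z(FA) = z(0.058) = -1.572
ln β = −½·[z(H)² − z(FA)²] = −0.5 × (0.032 − 2.471) = 1.2195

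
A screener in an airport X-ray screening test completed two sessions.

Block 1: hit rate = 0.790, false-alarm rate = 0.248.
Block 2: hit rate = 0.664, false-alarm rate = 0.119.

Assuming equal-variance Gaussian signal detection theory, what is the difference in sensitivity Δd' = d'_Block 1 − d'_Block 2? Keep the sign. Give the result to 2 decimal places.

Block 1: z(0.790) = 0.806, z(0.248) = -0.681, d' = 1.487
Block 2: z(0.664) = 0.423, z(0.119) = -1.180, d' = 1.603
Δd' = d'_Block 1 − d'_Block 2 = 1.487 − 1.603 = -0.116
Block 2 has the higher sensitivity.

Δd' = -0.12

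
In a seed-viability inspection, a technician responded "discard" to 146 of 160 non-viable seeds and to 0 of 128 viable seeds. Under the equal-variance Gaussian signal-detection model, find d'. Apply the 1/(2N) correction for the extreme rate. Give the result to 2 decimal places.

The false-alarm rate is 0/128 = 0, so apply the 1/(2N) correction: FA → 1/(2·128) = 0.00391.
z(H) = z(0.91250) = 1.356
z(FA) = z(0.00391) = -2.660
d' = 1.356 − (-2.660) = 4.016

d' = 4.02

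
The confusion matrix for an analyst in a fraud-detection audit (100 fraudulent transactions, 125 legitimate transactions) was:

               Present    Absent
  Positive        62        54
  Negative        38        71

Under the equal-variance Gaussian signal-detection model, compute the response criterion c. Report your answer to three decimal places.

H = 62/100 = 0.6200
FA = 54/125 = 0.4320
z(H) = z(0.6200) = 0.3055
z(FA) = z(0.4320) = -0.1713
c = −½·[z(H) + z(FA)] = −0.5 × (0.3055 + (-0.1713)) = -0.0671
c < 0: the analyst has a liberal response bias.

c = -0.067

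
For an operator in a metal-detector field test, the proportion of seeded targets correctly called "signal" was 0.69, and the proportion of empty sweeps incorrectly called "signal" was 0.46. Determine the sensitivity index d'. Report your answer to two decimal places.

z(H) = z(0.69) = 0.496
z(FA) = z(0.46) = -0.100
d' = z(H) − z(FA) = 0.496 − (-0.100) = 0.596

d' = 0.60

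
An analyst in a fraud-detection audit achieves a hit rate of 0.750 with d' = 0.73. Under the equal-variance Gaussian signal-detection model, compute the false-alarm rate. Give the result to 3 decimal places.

z(hit rate) = z(0.750) = 0.6745
z(FA) = z(H) − d' = 0.6745 − 0.73 = -0.0555
false-alarm rate = Φ(-0.0555) = 0.4779

false-alarm rate = 0.478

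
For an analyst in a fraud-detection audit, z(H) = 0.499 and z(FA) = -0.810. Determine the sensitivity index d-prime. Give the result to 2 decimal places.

d' = z(H) − z(FA) = 0.499 − (-0.810) = 1.309

d-prime = 1.31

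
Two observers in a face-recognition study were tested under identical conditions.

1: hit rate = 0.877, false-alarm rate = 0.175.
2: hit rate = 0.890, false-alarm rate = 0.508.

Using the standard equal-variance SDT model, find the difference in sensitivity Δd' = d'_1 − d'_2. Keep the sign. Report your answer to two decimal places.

1: z(0.877) = 1.160, z(0.175) = -0.935, d' = 2.095
2: z(0.890) = 1.227, z(0.508) = 0.020, d' = 1.207
Δd' = d'_1 − d'_2 = 2.095 − 1.207 = 0.888
1 has the higher sensitivity.

Δd' = 0.89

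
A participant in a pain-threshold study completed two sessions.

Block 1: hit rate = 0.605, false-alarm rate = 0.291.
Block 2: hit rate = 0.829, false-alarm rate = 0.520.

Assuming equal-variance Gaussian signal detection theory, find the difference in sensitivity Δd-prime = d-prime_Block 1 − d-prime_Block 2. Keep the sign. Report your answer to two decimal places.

Block 1: z(0.605) = 0.266, z(0.291) = -0.550, d' = 0.816
Block 2: z(0.829) = 0.950, z(0.520) = 0.050, d' = 0.900
Δd' = d'_Block 1 − d'_Block 2 = 0.816 − 0.900 = -0.084
Block 2 has the higher sensitivity.

Δd-prime = -0.08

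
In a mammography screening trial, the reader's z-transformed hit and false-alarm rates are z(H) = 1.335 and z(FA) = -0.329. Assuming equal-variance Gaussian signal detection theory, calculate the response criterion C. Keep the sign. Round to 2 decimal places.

C = -0.50

c = −½·[z(H) + z(FA)] = −½·(1.335 + (-0.329)) = -0.503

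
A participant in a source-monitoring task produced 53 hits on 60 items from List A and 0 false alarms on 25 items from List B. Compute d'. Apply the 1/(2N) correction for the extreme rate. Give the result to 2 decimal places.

d' = 3.25

The false-alarm rate is 0/25 = 0, so apply the 1/(2N) correction: FA → 1/(2·25) = 0.02000.
z(H) = z(0.88333) = 1.192
z(FA) = z(0.02000) = -2.054
d' = 1.192 − (-2.054) = 3.246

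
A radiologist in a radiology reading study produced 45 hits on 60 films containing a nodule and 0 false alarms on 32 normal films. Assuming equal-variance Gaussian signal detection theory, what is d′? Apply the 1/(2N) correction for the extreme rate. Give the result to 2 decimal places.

The false-alarm rate is 0/32 = 0, so apply the 1/(2N) correction: FA → 1/(2·32) = 0.01562.
z(H) = z(0.75000) = 0.674
z(FA) = z(0.01562) = -2.154
d' = 0.674 − (-2.154) = 2.828

d′ = 2.83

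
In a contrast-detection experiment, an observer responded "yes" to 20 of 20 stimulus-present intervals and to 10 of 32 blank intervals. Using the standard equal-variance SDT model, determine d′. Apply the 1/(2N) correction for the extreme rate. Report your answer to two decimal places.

The hit rate is 20/20 = 1, so apply the 1/(2N) correction: H → 1 − 1/(2·20) = 0.97500.
z(H) = z(0.97500) = 1.960
z(FA) = z(0.31250) = -0.489
d' = 1.960 − (-0.489) = 2.449

d′ = 2.45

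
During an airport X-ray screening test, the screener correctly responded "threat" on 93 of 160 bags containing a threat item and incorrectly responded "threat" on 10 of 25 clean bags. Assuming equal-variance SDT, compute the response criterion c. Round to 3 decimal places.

H = 93/160 = 0.5813
FA = 10/25 = 0.4000
z(0.5813) = 0.2052, z(0.4000) = -0.2533
c = −½·[z(H) + z(FA)] = −0.5 × (0.2052 + (-0.2533)) = 0.02405

c = 0.024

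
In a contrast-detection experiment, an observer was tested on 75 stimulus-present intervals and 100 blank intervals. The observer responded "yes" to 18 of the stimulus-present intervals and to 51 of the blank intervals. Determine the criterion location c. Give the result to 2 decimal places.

H = 18/75 = 0.2400
FA = 51/100 = 0.5100
z(H) = z(0.2400) = -0.7063
z(FA) = z(0.5100) = 0.0251
c = −½·[z(H) + z(FA)] = −0.5 × (-0.7063 + 0.0251) = 0.3406
c > 0: the observer has a conservative response bias.

c = 0.34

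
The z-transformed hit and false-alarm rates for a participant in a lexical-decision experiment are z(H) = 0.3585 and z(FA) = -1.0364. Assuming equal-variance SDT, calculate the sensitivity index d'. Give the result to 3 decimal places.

d' = z(H) − z(FA) = 0.3585 − (-1.0364) = 1.3949

d' = 1.395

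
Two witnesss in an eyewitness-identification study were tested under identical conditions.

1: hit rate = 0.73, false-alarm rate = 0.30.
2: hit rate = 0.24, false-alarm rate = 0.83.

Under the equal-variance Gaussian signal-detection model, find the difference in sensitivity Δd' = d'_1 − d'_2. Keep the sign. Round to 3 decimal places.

1: z(0.73) = 0.6128, z(0.30) = -0.5244, d' = 1.1372
2: z(0.24) = -0.7063, z(0.83) = 0.9542, d' = -1.6605
Δd' = d'_1 − d'_2 = 1.1372 − (-1.6605) = 2.7977
1 has the higher sensitivity.

Δd' = 2.798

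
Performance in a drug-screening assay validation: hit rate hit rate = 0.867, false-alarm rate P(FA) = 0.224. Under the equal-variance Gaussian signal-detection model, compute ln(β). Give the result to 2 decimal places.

ln β = -0.33

z(H) = z(0.867) = 1.112
z(FA) = z(0.224) = -0.759
ln β = −½·[z(H)² − z(FA)²] = −0.5 × (1.237 − 0.576) = -0.3305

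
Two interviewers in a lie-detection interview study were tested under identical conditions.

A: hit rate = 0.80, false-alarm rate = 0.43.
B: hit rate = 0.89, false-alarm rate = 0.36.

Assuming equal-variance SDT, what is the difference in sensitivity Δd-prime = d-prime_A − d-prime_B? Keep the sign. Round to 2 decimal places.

Δd-prime = -0.57

A: z(0.80) = 0.842, z(0.43) = -0.176, d' = 1.018
B: z(0.89) = 1.227, z(0.36) = -0.358, d' = 1.585
Δd' = d'_A − d'_B = 1.018 − 1.585 = -0.567
B has the higher sensitivity.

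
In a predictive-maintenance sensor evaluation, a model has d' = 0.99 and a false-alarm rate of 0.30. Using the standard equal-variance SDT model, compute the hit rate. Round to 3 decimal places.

z(false-alarm rate) = z(0.30) = -0.5244
z(H) = z(FA) + d' = -0.5244 + 0.99 = 0.4656
hit rate = Φ(0.4656) = 0.6792

hit rate = 0.679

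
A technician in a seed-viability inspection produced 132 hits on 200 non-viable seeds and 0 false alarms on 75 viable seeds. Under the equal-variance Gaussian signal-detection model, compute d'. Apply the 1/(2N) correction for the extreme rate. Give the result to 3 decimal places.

d' = 2.887

The false-alarm rate is 0/75 = 0, so apply the 1/(2N) correction: FA → 1/(2·75) = 0.00667.
z(H) = z(0.66000) = 0.4125
z(FA) = z(0.00667) = -2.4746
d' = 0.4125 − (-2.4746) = 2.8871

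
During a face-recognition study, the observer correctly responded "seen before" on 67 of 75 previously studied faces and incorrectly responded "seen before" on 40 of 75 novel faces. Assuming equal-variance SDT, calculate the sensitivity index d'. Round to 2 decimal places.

H = 67/75 = 0.8933
FA = 40/75 = 0.5333
z(H) = z(0.8933) = 1.2443
z(FA) = z(0.5333) = 0.0836
d' = z(H) − z(FA) = 1.2443 − 0.0836 = 1.1607

d' = 1.16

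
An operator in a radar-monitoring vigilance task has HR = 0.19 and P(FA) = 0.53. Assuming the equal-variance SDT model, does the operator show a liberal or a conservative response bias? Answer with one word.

z(H) = -0.878, z(FA) = 0.075
c = −½·(z(H) + z(FA)) = 0.4015
c > 0 → conservative criterion (biased toward responding “no”).

conservative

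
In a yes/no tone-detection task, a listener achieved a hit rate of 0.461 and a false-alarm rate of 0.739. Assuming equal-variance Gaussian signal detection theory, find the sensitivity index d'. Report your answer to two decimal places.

d' = -0.74

z(H) = z(0.461) = -0.098
z(FA) = z(0.739) = 0.640
d' = z(H) − z(FA) = -0.098 − 0.640 = -0.738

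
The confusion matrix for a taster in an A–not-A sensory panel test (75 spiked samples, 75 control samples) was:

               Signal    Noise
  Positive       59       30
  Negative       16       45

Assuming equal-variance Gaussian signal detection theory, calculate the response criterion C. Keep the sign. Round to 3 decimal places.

C = -0.271

H = 59/75 = 0.7867
FA = 30/75 = 0.4000
z(H) = z(0.7867) = 0.7950
z(FA) = z(0.4000) = -0.2533
c = −½·[z(H) + z(FA)] = −0.5 × (0.7950 + (-0.2533)) = -0.27085
c < 0: the taster has a liberal response bias.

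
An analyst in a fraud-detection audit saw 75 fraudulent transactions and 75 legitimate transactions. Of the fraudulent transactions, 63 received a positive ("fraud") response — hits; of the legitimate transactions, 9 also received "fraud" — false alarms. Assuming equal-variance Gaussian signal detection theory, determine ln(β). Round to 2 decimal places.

ln β = 0.20

H = 63/75 = 0.8400
FA = 9/75 = 0.1200
z(H) = z(0.8400) = 0.994
z(FA) = z(0.1200) = -1.175
ln β = −½·[z(H)² − z(FA)²] = −0.5 × (0.988 − 1.381) = 0.1965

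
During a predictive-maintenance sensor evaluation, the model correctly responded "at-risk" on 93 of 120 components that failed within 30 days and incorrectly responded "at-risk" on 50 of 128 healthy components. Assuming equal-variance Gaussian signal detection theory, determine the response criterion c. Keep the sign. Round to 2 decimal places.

c = -0.24

H = 93/120 = 0.7750
FA = 50/128 = 0.3906
Φ⁻¹(H) = Φ⁻¹(0.7750) = 0.7554
Φ⁻¹(FA) = Φ⁻¹(0.3906) = -0.2778
c = −½·[z(H) + z(FA)] = −0.5 × (0.7554 + (-0.2778)) = -0.2388
c < 0: the model has a liberal response bias.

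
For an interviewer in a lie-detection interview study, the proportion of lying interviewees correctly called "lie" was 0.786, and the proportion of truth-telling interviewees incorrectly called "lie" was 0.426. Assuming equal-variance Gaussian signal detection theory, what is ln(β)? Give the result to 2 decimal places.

ln β = -0.30

Φ⁻¹(H) = 0.793
Φ⁻¹(FA) = -0.187
ln β = −½·[z(H)² − z(FA)²] = −0.5 × (0.629 − 0.035) = -0.297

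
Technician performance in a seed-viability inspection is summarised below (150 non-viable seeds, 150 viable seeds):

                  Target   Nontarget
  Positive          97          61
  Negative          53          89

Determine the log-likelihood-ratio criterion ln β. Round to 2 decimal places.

H = 97/150 = 0.6467
FA = 61/150 = 0.4067
Φ⁻¹(H) = Φ⁻¹(0.6467) = 0.376
Φ⁻¹(FA) = Φ⁻¹(0.4067) = -0.236
ln β = −½·[z(H)² − z(FA)²] = −0.5 × (0.141 − 0.056) = -0.0425

ln β = -0.04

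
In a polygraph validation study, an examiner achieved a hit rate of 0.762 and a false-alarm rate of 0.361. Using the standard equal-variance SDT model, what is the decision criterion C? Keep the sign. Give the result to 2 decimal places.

z(H) = z(0.762) = 0.713
z(FA) = z(0.361) = -0.356
c = −½·[z(H) + z(FA)] = −0.5 × (0.713 + (-0.356)) = -0.1785

C = -0.18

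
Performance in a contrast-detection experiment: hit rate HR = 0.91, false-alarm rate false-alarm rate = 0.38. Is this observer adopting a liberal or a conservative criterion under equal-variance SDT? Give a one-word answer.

z(H) = 1.341, z(FA) = -0.305
c = −½·(z(H) + z(FA)) = -0.518
c < 0 → liberal criterion (biased toward responding “yes”).

liberal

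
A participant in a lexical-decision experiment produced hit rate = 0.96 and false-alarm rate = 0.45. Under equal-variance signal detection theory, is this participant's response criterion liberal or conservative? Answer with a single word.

liberal

z(H) = 1.751, z(FA) = -0.126
c = −½·(z(H) + z(FA)) = -0.8125
c < 0 → liberal criterion (biased toward responding “yes”).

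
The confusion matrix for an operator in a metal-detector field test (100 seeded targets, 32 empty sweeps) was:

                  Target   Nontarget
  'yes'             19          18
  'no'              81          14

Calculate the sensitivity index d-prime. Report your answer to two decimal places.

H = 19/100 = 0.1900
FA = 18/32 = 0.5625
Φ⁻¹(H) = -0.878
Φ⁻¹(FA) = 0.157
d' = z(H) − z(FA) = -0.878 − 0.157 = -1.035

d-prime = -1.04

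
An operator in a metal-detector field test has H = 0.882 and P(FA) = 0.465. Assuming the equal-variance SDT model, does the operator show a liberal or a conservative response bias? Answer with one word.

z(H) = 1.185, z(FA) = -0.088
c = −½·(z(H) + z(FA)) = -0.5485
c < 0 → liberal criterion (biased toward responding “yes”).

liberal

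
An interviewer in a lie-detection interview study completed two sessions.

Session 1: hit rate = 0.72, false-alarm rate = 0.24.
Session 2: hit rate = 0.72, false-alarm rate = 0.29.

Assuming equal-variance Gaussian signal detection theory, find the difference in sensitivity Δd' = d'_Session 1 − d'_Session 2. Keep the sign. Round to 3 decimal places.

Session 1: z(0.72) = 0.5828, z(0.24) = -0.7063, d' = 1.2891
Session 2: z(0.72) = 0.5828, z(0.29) = -0.5534, d' = 1.1362
Δd' = d'_Session 1 − d'_Session 2 = 1.2891 − 1.1362 = 0.1529
Session 1 has the higher sensitivity.

Δd' = 0.153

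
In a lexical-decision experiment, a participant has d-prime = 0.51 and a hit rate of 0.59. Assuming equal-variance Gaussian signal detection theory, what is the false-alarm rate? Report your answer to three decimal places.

z(hit rate) = z(0.59) = 0.2275
z(FA) = z(H) − d' = 0.2275 − 0.51 = -0.2825
false-alarm rate = Φ(-0.2825) = 0.3888

false-alarm rate = 0.389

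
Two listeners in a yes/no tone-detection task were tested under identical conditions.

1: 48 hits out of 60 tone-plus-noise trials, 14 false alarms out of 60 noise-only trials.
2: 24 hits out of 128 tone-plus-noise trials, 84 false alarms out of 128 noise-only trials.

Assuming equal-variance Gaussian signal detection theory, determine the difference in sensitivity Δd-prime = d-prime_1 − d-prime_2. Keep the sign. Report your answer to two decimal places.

1: z(0.8000) = 0.842, z(0.2333) = -0.728, d' = 1.570
2: z(0.1875) = -0.887, z(0.6562) = 0.402, d' = -1.289
Δd' = d'_1 − d'_2 = 1.570 − (-1.289) = 2.859
1 has the higher sensitivity.

Δd-prime = 2.86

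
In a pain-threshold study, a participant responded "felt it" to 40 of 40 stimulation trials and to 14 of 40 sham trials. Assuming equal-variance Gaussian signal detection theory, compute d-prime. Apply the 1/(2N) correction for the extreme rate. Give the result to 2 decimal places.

d-prime = 2.63

The hit rate is 40/40 = 1, so apply the 1/(2N) correction: H → 1 − 1/(2·40) = 0.98750.
z(H) = z(0.98750) = 2.241
z(FA) = z(0.35000) = -0.385
d' = 2.241 − (-0.385) = 2.626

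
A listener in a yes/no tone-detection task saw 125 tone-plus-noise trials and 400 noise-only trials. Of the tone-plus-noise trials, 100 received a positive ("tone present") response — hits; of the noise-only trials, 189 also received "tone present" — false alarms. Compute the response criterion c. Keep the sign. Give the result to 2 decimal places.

c = -0.39

H = 100/125 = 0.8000
FA = 189/400 = 0.4725
Φ⁻¹(H) = 0.8416
Φ⁻¹(FA) = -0.0690
c = −½·[z(H) + z(FA)] = −0.5 × (0.8416 + (-0.0690)) = -0.3863
c < 0: the listener has a liberal response bias.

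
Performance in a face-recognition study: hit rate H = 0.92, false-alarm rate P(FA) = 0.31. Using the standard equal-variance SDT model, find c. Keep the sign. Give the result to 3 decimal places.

z(H) = 1.4051
z(FA) = -0.4959
c = −½·[z(H) + z(FA)] = −0.5 × (1.4051 + (-0.4959)) = -0.4546

c = -0.455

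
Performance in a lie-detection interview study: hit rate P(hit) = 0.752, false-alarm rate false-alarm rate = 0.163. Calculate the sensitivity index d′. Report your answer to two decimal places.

d′ = 1.66

Φ⁻¹(H) = Φ⁻¹(0.752) = 0.681
Φ⁻¹(FA) = Φ⁻¹(0.163) = -0.982
d' = z(H) − z(FA) = 0.681 − (-0.982) = 1.663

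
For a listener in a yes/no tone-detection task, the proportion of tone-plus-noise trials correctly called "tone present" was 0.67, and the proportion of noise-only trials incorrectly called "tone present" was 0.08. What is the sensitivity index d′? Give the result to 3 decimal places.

d′ = 1.845

z(0.67) = 0.4399, z(0.08) = -1.4051
d' = z(H) − z(FA) = 0.4399 − (-1.4051) = 1.8450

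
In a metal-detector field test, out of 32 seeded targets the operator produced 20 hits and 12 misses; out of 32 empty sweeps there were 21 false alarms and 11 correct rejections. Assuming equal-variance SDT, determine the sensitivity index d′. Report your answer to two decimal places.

d′ = -0.08

H = 20/32 = 0.6250
FA = 21/32 = 0.6562
Φ⁻¹(H) = Φ⁻¹(0.6250) = 0.319
Φ⁻¹(FA) = Φ⁻¹(0.6562) = 0.402
d' = z(H) − z(FA) = 0.319 − 0.402 = -0.083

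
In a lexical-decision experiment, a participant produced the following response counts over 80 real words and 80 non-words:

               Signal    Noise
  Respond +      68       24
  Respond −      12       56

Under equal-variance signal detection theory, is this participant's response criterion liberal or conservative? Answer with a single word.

z(H) = 1.036, z(FA) = -0.524
c = −½·(z(H) + z(FA)) = -0.256
c < 0 → liberal criterion (biased toward responding “yes”).

liberal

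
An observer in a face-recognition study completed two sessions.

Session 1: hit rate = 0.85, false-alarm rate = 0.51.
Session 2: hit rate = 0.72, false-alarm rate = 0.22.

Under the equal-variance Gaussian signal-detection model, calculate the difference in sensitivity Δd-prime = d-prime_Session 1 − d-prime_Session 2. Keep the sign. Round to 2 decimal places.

Session 1: z(0.85) = 1.036, z(0.51) = 0.025, d' = 1.011
Session 2: z(0.72) = 0.583, z(0.22) = -0.772, d' = 1.355
Δd' = d'_Session 1 − d'_Session 2 = 1.011 − 1.355 = -0.344
Session 2 has the higher sensitivity.

Δd-prime = -0.34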